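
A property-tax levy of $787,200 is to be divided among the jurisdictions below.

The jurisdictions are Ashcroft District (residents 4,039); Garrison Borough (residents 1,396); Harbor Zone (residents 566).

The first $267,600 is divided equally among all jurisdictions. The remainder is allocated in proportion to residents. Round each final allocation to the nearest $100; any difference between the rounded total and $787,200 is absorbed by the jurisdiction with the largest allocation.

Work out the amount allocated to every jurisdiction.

$267,600 shared equally gives $89,200 per jurisdiction.
Remainder $519,600 by residents (total 6,001): Ashcroft District 349,719.11 → $349,700; Garrison Borough 120,873.45 → $120,900; Harbor Zone 49,007.43 → $49,000.
Totals: Ashcroft District $89,200 + $349,700 = $438,900; Garrison Borough $89,200 + $120,900 = $210,100; Harbor Zone $89,200 + $49,000 = $138,200.

Ashcroft District: $438,900 | Garrison Borough: $210,100 | Harbor Zone: $138,200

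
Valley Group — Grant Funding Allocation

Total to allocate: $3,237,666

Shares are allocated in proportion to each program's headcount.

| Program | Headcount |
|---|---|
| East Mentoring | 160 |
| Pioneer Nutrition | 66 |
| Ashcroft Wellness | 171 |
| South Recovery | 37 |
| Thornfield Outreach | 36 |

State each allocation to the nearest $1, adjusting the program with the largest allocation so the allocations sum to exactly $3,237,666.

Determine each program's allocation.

Headcount total: 470.
Raw shares: East Mentoring 160/470 × $3,237,666 = 1,102,184.17; Pioneer Nutrition 66/470 × $3,237,666 = 454,650.97; Ashcroft Wellness 171/470 × $3,237,666 = 1,177,959.33; South Recovery 37/470 × $3,237,666 = 254,880.09; Thornfield Outreach 36/470 × $3,237,666 = 247,991.44.
At nearest $1: East Mentoring $1,102,184; Pioneer Nutrition $454,651; Ashcroft Wellness $1,177,959; South Recovery $254,880; Thornfield Outreach $247,991. Sum = $3,237,665.
Difference $3,237,666 − $3,237,665 = +$1 applied to largest allocation (Ashcroft Wellness): Ashcroft Wellness becomes $1,177,960.

East Mentoring: $1,102,184; Pioneer Nutrition: $454,651; Ashcroft Wellness: $1,177,960; South Recovery: $254,880; Thornfield Outreach: $247,991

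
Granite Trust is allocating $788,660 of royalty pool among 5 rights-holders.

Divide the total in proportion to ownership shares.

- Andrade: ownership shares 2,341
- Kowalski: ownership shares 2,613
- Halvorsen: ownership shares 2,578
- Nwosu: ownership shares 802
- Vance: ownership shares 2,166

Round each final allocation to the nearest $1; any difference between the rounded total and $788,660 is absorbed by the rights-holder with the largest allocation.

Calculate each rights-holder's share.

Andrade: $175,834 | Kowalski: $196,263 | Halvorsen: $193,635 | Nwosu: $60,239 | Vance: $162,689

Sum of ownership shares: 10,500.
Proportional shares: Andrade 2,341/10,500 × $788,660 = 175,833.62; Kowalski 2,613/10,500 × $788,660 = 196,263.67; Halvorsen 2,578/10,500 × $788,660 = 193,634.81; Nwosu 802/10,500 × $788,660 = 60,238.60; Vance 2,166/10,500 × $788,660 = 162,689.29.
At nearest $1: Andrade $175,834; Kowalski $196,264; Halvorsen $193,635; Nwosu $60,239; Vance $162,689. Sum = $788,661.
Difference $788,660 − $788,661 = −$1 applied to largest allocation (Kowalski): Kowalski becomes $196,263.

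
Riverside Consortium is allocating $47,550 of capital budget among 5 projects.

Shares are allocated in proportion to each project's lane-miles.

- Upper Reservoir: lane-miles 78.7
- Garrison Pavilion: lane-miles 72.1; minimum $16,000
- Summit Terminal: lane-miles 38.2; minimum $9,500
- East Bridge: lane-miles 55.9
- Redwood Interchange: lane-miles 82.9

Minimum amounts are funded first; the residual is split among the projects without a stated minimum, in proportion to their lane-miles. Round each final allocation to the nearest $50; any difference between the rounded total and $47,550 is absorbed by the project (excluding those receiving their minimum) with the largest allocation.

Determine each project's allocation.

Upper Reservoir: $8,000 · Garrison Pavilion: $16,000 · Summit Terminal: $9,500 · East Bridge: $5,650 · Redwood Interchange: $8,400

Minimums first: Garrison Pavilion $16,000; Summit Terminal $9,500. Remaining pool $22,050.
Remaining pool split over remaining lane-miles 217.5: Upper Reservoir 7,978.55 → $8,000; East Bridge 5,667.10 → $5,650; Redwood Interchange 8,404.34 → $8,400.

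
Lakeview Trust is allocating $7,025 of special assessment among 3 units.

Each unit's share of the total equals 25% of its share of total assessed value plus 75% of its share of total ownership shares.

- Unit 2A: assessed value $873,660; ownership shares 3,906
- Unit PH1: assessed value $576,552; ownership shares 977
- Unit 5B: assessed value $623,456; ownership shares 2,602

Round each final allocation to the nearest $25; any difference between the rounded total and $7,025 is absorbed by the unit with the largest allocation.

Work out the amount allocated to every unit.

Assessed value total 2,073,668; ownership shares total 7,485.
Blended shares (25% assessed value + 75% ownership shares): Unit 2A 0.4967; Unit PH1 0.1674; Unit 5B 0.3359.
Unrounded shares: Unit 2A 3,489.39; Unit PH1 1,176.02; Unit 5B 2,359.59.
Rounded to nearest $25: Unit 2A $3,500; Unit PH1 $1,175; Unit 5B $2,350. Sum = $7,025.
No rounding difference to absorb.

Unit 2A: $3,500 · Unit PH1: $1,175 · Unit 5B: $2,350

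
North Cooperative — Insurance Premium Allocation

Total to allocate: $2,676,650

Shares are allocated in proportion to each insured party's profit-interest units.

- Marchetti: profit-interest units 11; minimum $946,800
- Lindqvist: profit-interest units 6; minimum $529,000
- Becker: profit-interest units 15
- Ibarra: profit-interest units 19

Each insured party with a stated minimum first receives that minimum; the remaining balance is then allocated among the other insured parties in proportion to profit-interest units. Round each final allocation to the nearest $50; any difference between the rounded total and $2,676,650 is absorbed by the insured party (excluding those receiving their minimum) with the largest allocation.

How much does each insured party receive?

Marchetti: $946,800 | Lindqvist: $529,000 | Becker: $529,800 | Ibarra: $671,050

Fund the minimums — Marchetti $946,800; Lindqvist $529,000. Remaining pool $1,200,850.
Remaining pool split over remaining profit-interest units 34: Becker 529,786.76 → $529,800; Ibarra 671,063.24 → $671,050.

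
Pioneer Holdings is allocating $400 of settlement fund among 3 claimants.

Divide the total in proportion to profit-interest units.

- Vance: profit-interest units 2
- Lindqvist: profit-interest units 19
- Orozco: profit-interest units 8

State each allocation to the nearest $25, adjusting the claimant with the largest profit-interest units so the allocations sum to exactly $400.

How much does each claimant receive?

Vance: $25; Lindqvist: $275; Orozco: $100

Sum of profit-interest units: 2 + 19 + 8 = 29.
Pro-rata amounts: Vance 27.59; Lindqvist 262.07; Orozco 110.34.
At nearest $25: Vance $25; Lindqvist $250; Orozco $100. Sum = $375.
Difference $400 − $375 = +$25 applied to largest profit-interest units (Lindqvist): Lindqvist becomes $275.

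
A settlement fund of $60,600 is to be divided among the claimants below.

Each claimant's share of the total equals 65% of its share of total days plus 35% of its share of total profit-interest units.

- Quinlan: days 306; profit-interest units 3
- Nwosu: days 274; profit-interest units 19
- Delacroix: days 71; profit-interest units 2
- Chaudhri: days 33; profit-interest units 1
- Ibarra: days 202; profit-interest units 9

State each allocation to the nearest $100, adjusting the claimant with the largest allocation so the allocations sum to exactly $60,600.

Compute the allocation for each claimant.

Totals — days 886, profit-interest units 34.
Blended shares (65% days + 35% profit-interest units): Quinlan 0.2554; Nwosu 0.3966; Delacroix 0.0727; Chaudhri 0.0345; Ibarra 0.2408.
Pro-rata amounts: Quinlan 15,475.69; Nwosu 24,034.20; Delacroix 4,404.18; Chaudhri 2,090.95; Ibarra 14,594.98.
After rounding ($100): Quinlan $15,500; Nwosu $24,000; Delacroix $4,400; Chaudhri $2,100; Ibarra $14,600. Sum = $60,600.
No rounding difference to absorb.

Quinlan: $15,500 · Nwosu: $24,000 · Delacroix: $4,400 · Chaudhri: $2,100 · Ibarra: $14,600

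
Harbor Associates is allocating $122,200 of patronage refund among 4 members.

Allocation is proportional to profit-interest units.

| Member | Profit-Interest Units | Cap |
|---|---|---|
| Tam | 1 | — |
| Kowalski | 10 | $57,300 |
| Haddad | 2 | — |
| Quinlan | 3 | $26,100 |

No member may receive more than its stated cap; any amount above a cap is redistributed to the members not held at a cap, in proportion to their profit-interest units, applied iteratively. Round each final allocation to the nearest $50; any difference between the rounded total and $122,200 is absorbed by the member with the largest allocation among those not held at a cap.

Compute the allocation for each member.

Tam: $12,950 · Kowalski: $57,300 · Haddad: $25,850 · Quinlan: $26,100

Sum of profit-interest units: 16.
Pro-rata shares before constraints: Tam 7,637.50; Kowalski 76,375.00; Haddad 15,275.00; Quinlan 22,912.50.
Cap binds for Kowalski ($57,300); residual $64,900 reallocated over remaining profit-interest units 6.
Cap binds for Quinlan ($26,100); residual $38,800 reallocated over remaining profit-interest units 3.
Shares after redistribution: Tam 12,933.33 → $12,950; Haddad 25,866.67 → $25,850.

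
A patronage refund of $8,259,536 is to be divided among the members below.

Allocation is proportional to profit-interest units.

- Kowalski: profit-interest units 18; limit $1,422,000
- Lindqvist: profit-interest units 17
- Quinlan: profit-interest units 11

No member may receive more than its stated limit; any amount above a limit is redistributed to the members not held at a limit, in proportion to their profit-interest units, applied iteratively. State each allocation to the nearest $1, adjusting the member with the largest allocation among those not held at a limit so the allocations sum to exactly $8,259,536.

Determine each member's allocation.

Sum of profit-interest units: 46.
Proportional shares (ignoring caps): Kowalski 3,231,992.35; Lindqvist 3,052,437.22; Quinlan 1,975,106.43.
Cap binds for Kowalski ($1,422,000); balance $6,837,536 reallocated over remaining profit-interest units 28.
Redistributed shares: Lindqvist 4,151,361.14 → $4,151,361; Quinlan 2,686,174.86 → $2,686,175.

Kowalski: $1,422,000; Lindqvist: $4,151,361; Quinlan: $2,686,175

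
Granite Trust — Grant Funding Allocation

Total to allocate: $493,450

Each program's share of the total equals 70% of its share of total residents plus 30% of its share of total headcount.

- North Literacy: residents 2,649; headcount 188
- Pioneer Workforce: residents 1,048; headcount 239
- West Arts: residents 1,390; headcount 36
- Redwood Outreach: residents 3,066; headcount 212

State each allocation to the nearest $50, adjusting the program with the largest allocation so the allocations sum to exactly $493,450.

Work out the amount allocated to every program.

North Literacy: $153,450 · Pioneer Workforce: $96,800 · West Arts: $66,800 · Redwood Outreach: $176,400

Residents total 8,153; headcount total 675.
Composite weights (70% residents + 30% headcount): North Literacy 0.3110; Pioneer Workforce 0.1962; West Arts 0.1353; Redwood Outreach 0.3575.
Proportional shares: North Literacy 153,459.65; Pioneer Workforce 96,815.57; West Arts 66,784.79; Redwood Outreach 176,389.99.
Rounded to nearest $50: North Literacy $153,450; Pioneer Workforce $96,800; West Arts $66,800; Redwood Outreach $176,400. Sum = $493,450.
Sum already equals the total — no adjustment.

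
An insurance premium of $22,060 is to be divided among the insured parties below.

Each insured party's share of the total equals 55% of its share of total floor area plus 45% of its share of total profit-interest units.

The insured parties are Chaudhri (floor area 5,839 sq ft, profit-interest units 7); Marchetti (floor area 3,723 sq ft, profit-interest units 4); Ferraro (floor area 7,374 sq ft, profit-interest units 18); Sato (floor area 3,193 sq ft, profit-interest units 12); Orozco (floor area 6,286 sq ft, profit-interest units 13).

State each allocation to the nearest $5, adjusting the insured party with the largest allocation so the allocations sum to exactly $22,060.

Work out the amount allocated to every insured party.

Chaudhri: $3,970 | Marchetti: $2,445 | Ferraro: $6,695 | Sato: $3,675 | Orozco: $5,275

Floor area total 26,415; profit-interest units total 54.
Blended shares (55% floor area + 45% profit-interest units): Chaudhri 0.1799; Marchetti 0.1109; Ferraro 0.3035; Sato 0.1665; Orozco 0.2392.
Pro-rata amounts: Chaudhri 3,968.82; Marchetti 2,445.39; Ferraro 6,696.04; Sato 3,672.62; Orozco 5,277.13.
Rounded to nearest $5: Chaudhri $3,970; Marchetti $2,445; Ferraro $6,695; Sato $3,675; Orozco $5,275. Sum = $22,060.
Sum already equals the total — no adjustment.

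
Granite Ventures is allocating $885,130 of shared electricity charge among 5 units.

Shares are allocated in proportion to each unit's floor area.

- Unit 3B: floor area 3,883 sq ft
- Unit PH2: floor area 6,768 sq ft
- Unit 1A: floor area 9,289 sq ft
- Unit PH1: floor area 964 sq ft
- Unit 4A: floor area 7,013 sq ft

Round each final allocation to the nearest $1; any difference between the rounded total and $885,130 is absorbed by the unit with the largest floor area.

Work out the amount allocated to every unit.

Floor area total: 3,883 + 6,768 + 9,289 + 964 + 7,013 = 27,917.
Pro-rata amounts: Unit 3B 123,113.51; Unit PH2 214,584.66; Unit 1A 294,514.90; Unit PH1 30,564.36; Unit 4A 222,352.57.
At nearest $1: Unit 3B $123,114; Unit PH2 $214,585; Unit 1A $294,515; Unit PH1 $30,564; Unit 4A $222,353. Sum = $885,131.
Difference $885,130 − $885,131 = −$1 applied to largest floor area (Unit 1A): Unit 1A becomes $294,514.

Unit 3B: $123,114 | Unit PH2: $214,585 | Unit 1A: $294,514 | Unit PH1: $30,564 | Unit 4A: $222,353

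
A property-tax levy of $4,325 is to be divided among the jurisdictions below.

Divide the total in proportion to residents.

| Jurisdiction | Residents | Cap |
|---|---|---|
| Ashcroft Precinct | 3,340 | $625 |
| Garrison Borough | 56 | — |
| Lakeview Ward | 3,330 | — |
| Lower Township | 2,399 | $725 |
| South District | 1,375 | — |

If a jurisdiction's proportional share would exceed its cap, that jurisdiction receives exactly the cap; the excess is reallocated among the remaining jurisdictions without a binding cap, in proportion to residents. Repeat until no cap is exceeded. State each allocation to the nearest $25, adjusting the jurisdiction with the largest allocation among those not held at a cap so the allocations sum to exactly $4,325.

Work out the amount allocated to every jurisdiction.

Ashcroft Precinct: $625 · Garrison Borough: $25 · Lakeview Ward: $2,100 · Lower Township: $725 · South District: $850

Total residents = 10,500.
Unconstrained shares: Ashcroft Precinct 1,375.76; Garrison Borough 23.07; Lakeview Ward 1,371.64; Lower Township 988.16; South District 566.37.
Held at cap: Ashcroft Precinct ($625), Lower Township ($725); remaining pool $2,975 reallocated over remaining residents 4,761.
Remaining shares: Garrison Borough 34.99 → $25; Lakeview Ward 2,080.81 → $2,075; South District 859.19 → $850.
Rounding difference +$25 applied to Lakeview Ward → $2,100.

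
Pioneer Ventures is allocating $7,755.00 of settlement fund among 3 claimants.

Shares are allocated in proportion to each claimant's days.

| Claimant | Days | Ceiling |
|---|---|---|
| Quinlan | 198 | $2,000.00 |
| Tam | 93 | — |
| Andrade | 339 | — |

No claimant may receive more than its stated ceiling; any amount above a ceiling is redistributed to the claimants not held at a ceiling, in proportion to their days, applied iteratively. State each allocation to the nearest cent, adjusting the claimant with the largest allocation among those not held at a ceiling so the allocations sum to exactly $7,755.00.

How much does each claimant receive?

Sum of days: 630.
Pro-rata shares before constraints: Quinlan 2,437.2857; Tam 1,144.7857; Andrade 4,172.9286.
Held at cap: Quinlan ($2,000.00); remaining pool $5,755.00 reallocated over remaining days 432.
Remaining shares: Tam 1,238.9236 → $1,238.92; Andrade 4,516.0764 → $4,516.08.

Quinlan: $2,000.00; Tam: $1,238.92; Andrade: $4,516.08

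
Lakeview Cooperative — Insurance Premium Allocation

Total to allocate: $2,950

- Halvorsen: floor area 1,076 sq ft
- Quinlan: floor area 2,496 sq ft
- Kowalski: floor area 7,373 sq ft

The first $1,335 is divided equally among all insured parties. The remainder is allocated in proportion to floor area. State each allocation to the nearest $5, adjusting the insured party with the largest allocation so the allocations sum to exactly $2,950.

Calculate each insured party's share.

Halvorsen: $605 | Quinlan: $815 | Kowalski: $1,530

Equal tier: $1,335 ÷ 3 = $445 apiece.
Remainder $1,615 by floor area (total 10,945): Halvorsen 158.77 → $160; Quinlan 368.30 → $370; Kowalski 1,087.93 → $1,090.
Rounding difference −$5 on remainder applied to Kowalski.
Totals: Halvorsen $445 + $160 = $605; Quinlan $445 + $370 = $815; Kowalski $445 + $1,085 = $1,530.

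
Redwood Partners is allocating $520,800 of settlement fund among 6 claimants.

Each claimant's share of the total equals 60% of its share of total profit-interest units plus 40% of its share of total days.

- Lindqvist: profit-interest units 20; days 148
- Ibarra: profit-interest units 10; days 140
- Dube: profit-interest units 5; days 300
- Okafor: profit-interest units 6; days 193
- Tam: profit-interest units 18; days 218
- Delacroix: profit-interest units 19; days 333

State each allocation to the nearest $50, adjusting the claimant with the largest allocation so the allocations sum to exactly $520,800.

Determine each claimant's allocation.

Totals — profit-interest units 78, days 1,332.
Composite weights (60% profit-interest units + 40% days): Lindqvist 0.1983; Ibarra 0.1190; Dube 0.1286; Okafor 0.1041; Tam 0.2039; Delacroix 0.2462.
Proportional shares: Lindqvist 103,269.74; Ibarra 61,957.03; Dube 66,949.69; Okafor 54,221.43; Tam 106,205.18; Delacroix 128,196.92.
Rounded to nearest $50: Lindqvist $103,250; Ibarra $61,950; Dube $66,950; Okafor $54,200; Tam $106,200; Delacroix $128,200. Sum = $520,750.
Difference $520,800 − $520,750 = +$50 applied to largest allocation (Delacroix): Delacroix becomes $128,250.

Lindqvist: $103,250 · Ibarra: $61,950 · Dube: $66,950 · Okafor: $54,200 · Tam: $106,200 · Delacroix: $128,250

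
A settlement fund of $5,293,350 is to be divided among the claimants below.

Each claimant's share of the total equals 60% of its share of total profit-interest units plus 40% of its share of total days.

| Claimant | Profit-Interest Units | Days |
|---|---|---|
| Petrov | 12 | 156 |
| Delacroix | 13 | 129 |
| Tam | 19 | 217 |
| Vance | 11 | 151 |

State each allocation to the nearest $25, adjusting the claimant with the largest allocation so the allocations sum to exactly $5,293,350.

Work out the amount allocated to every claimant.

Totals — profit-interest units 55, days 653.
Blended shares (60% profit-interest units + 40% days): Petrov 0.2265; Delacroix 0.2208; Tam 0.3402; Vance 0.2125.
Proportional shares: Petrov 1,198,774.65; Delacroix 1,168,973.30; Tam 1,800,785.44; Vance 1,124,816.61.
At nearest $25: Petrov $1,198,775; Delacroix $1,168,975; Tam $1,800,775; Vance $1,124,825. Sum = $5,293,350.
No rounding difference to absorb.

Petrov: $1,198,775; Delacroix: $1,168,975; Tam: $1,800,775; Vance: $1,124,825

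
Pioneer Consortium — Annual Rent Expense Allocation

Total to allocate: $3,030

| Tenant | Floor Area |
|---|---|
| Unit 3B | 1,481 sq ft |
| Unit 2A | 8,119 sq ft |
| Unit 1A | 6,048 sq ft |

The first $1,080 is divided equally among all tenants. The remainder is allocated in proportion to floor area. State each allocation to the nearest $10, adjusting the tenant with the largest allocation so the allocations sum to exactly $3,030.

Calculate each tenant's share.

First tranche $1,080 split equally: $360 each.
Remainder $1,950 by floor area (total 15,648): Unit 3B 184.56 → $180; Unit 2A 1,011.76 → $1,010; Unit 1A 753.68 → $750.
Rounding difference +$10 on remainder applied to Unit 2A.
Totals: Unit 3B $360 + $180 = $540; Unit 2A $360 + $1,020 = $1,380; Unit 1A $360 + $750 = $1,110.

Unit 3B: $540 · Unit 2A: $1,380 · Unit 1A: $1,110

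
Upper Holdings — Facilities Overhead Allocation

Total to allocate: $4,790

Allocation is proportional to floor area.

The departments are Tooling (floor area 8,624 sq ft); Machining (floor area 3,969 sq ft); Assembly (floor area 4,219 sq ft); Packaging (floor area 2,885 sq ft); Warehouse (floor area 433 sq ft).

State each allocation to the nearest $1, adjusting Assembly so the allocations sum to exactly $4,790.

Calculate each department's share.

Tooling: $2,052 | Machining: $944 | Assembly: $1,005 | Packaging: $686 | Warehouse: $103

Floor area total: 20,130.
Unrounded shares: Tooling 8,624/20,130 × $4,790 = 2,052.11; Machining 3,969/20,130 × $4,790 = 944.44; Assembly 4,219/20,130 × $4,790 = 1,003.92; Packaging 2,885/20,130 × $4,790 = 686.495; Warehouse 433/20,130 × $4,790 = 103.03.
After rounding ($1): Tooling $2,052; Machining $944; Assembly $1,004; Packaging $686; Warehouse $103. Sum = $4,789.
Difference $4,790 − $4,789 = +$1 applied to Assembly: Assembly becomes $1,005.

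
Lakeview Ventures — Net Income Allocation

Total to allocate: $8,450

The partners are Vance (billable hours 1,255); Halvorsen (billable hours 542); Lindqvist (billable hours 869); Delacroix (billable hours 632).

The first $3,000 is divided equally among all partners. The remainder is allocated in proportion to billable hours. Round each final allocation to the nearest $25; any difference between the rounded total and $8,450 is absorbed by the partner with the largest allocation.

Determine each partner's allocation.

Equal tier: $3,000 ÷ 4 = $750 apiece.
Remainder $5,450 by billable hours (total 3,298): Vance 2,073.91 → $2,075; Halvorsen 895.66 → $900; Lindqvist 1,436.04 → $1,425; Delacroix 1,044.39 → $1,050.
Totals: Vance $750 + $2,075 = $2,825; Halvorsen $750 + $900 = $1,650; Lindqvist $750 + $1,425 = $2,175; Delacroix $750 + $1,050 = $1,800.

Vance: $2,825; Halvorsen: $1,650; Lindqvist: $2,175; Delacroix: $1,800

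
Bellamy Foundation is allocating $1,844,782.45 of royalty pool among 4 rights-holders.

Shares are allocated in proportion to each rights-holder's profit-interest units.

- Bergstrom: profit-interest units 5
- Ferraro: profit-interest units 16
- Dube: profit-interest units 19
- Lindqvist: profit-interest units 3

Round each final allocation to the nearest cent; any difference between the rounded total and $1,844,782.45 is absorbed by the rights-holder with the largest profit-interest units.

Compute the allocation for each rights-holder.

Bergstrom: $214,509.59 · Ferraro: $686,430.68 · Dube: $815,136.43 · Lindqvist: $128,705.75

Profit-interest units total: 5 + 16 + 19 + 3 = 43.
Raw shares: Bergstrom 214,509.5872; Ferraro 686,430.6791; Dube 815,136.4314; Lindqvist 128,705.7523.
Rounded to nearest cent: Bergstrom $214,509.59; Ferraro $686,430.68; Dube $815,136.43; Lindqvist $128,705.75. Sum = $1,844,782.45.
Rounded total matches; no reconciliation needed.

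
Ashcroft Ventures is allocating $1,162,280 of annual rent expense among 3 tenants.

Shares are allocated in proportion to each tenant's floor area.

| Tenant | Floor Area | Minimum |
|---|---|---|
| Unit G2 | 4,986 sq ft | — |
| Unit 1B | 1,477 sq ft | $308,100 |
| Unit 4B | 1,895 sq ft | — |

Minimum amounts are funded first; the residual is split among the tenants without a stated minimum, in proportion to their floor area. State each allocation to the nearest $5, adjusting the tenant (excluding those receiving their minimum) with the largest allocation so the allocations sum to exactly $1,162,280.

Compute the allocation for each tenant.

Fund the minimums — Unit 1B $308,100. Residual $854,180.
Residual split over remaining floor area 6,881: Unit G2 618,942.23 → $618,940; Unit 4B 235,237.77 → $235,240.

Unit G2: $618,940 | Unit 1B: $308,100 | Unit 4B: $235,240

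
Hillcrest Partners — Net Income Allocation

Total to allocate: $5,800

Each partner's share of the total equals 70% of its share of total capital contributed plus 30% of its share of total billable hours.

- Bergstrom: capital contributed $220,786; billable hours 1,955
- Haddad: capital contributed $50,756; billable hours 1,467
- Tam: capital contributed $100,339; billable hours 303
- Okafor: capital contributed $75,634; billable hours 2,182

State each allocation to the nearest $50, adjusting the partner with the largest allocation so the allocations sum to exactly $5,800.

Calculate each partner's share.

Capital contributed total 447,515; billable hours total 5,907.
Combined weights (70% capital contributed + 30% billable hours): Bergstrom 0.4446; Haddad 0.1539; Tam 0.1723; Okafor 0.2291.
Pro-rata amounts: Bergstrom 2,578.92; Haddad 892.60; Tam 999.56; Okafor 1,328.92.
After rounding ($50): Bergstrom $2,600; Haddad $900; Tam $1,000; Okafor $1,350. Sum = $5,850.
Difference $5,800 − $5,850 = −$50 applied to largest allocation (Bergstrom): Bergstrom becomes $2,550.

Bergstrom: $2,550 | Haddad: $900 | Tam: $1,000 | Okafor: $1,350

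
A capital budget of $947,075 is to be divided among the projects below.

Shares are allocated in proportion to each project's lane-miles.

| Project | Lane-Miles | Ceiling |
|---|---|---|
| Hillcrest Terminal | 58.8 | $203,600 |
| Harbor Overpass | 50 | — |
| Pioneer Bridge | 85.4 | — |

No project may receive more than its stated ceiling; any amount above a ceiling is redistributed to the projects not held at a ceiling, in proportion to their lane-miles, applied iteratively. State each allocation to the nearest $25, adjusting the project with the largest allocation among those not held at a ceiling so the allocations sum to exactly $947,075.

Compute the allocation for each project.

Hillcrest Terminal: $203,600 · Harbor Overpass: $274,550 · Pioneer Bridge: $468,925

Total lane-miles = 194.2.
Unconstrained shares: Hillcrest Terminal 286,755.97; Harbor Overpass 243,840.11; Pioneer Bridge 416,478.91.
Cap binds for Hillcrest Terminal ($203,600); residual $743,475 reallocated over remaining lane-miles 135.4.
Remaining shares: Harbor Overpass 274,547.64 → $274,550; Pioneer Bridge 468,927.36 → $468,925.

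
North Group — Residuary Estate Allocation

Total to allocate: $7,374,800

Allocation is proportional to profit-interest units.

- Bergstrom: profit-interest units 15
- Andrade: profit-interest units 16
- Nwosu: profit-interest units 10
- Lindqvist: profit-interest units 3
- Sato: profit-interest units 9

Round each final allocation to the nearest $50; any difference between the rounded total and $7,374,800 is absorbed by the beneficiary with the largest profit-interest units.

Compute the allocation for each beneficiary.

Bergstrom: $2,087,200 · Andrade: $2,226,400 · Nwosu: $1,391,450 · Lindqvist: $417,450 · Sato: $1,252,300

Profit-interest units total: 53.
Proportional shares: Bergstrom 15/53 × $7,374,800 = 2,087,207.55; Andrade 16/53 × $7,374,800 = 2,226,354.72; Nwosu 10/53 × $7,374,800 = 1,391,471.70; Lindqvist 3/53 × $7,374,800 = 417,441.51; Sato 9/53 × $7,374,800 = 1,252,324.53.
Rounded to nearest $50: Bergstrom $2,087,200; Andrade $2,226,350; Nwosu $1,391,450; Lindqvist $417,450; Sato $1,252,300. Sum = $7,374,750.
Difference $7,374,800 − $7,374,750 = +$50 applied to largest profit-interest units (Andrade): Andrade becomes $2,226,400.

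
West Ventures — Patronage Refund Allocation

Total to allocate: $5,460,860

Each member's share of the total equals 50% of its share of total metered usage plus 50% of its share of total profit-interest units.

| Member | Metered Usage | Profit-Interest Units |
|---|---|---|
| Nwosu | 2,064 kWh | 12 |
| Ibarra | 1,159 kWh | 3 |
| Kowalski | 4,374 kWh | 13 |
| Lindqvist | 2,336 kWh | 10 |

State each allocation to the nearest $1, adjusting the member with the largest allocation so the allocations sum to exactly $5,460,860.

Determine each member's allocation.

Totals — metered usage 9,933, profit-interest units 38.
Composite weights (50% metered usage + 50% profit-interest units): Nwosu 0.2618; Ibarra 0.0978; Kowalski 0.3912; Lindqvist 0.2492.
Unrounded shares: Nwosu 1,429,603.13; Ibarra 534,151.66; Kowalski 2,136,440.27; Lindqvist 1,360,664.93.
At nearest $1: Nwosu $1,429,603; Ibarra $534,152; Kowalski $2,136,440; Lindqvist $1,360,665. Sum = $5,460,860.
Sum already equals the total — no adjustment.

Nwosu: $1,429,603; Ibarra: $534,152; Kowalski: $2,136,440; Lindqvist: $1,360,665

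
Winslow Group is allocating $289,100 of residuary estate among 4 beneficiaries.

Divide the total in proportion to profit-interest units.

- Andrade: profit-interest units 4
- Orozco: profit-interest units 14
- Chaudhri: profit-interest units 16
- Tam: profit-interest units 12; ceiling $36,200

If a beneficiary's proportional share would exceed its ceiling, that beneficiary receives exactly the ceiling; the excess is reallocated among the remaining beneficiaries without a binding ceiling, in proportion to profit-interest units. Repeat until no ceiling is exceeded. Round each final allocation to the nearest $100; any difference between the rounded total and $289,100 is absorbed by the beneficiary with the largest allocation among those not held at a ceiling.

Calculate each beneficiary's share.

Andrade: $29,800 · Orozco: $104,100 · Chaudhri: $119,000 · Tam: $36,200

Sum of profit-interest units: 46.
Pro-rata shares before constraints: Andrade 25,139.13; Orozco 87,986.96; Chaudhri 100,556.52; Tam 75,417.39.
Held at cap: Tam ($36,200); balance $252,900 reallocated over remaining profit-interest units 34.
Redistributed shares: Andrade 29,752.94 → $29,800; Orozco 104,135.29 → $104,100; Chaudhri 119,011.76 → $119,000.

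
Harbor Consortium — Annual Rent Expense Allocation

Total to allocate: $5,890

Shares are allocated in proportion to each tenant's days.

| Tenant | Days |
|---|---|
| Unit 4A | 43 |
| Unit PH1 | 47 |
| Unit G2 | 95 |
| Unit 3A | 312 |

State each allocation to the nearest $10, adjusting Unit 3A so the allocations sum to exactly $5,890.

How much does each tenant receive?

Total days = 497.
Unrounded shares: Unit 4A 43/497 × $5,890 = 509.60; Unit PH1 47/497 × $5,890 = 557.00; Unit G2 95/497 × $5,890 = 1,125.86; Unit 3A 312/497 × $5,890 = 3,697.55.
After rounding ($10): Unit 4A $510; Unit PH1 $560; Unit G2 $1,130; Unit 3A $3,700. Sum = $5,900.
Difference $5,890 − $5,900 = −$10 applied to Unit 3A: Unit 3A becomes $3,690.

Unit 4A: $510 · Unit PH1: $560 · Unit G2: $1,130 · Unit 3A: $3,690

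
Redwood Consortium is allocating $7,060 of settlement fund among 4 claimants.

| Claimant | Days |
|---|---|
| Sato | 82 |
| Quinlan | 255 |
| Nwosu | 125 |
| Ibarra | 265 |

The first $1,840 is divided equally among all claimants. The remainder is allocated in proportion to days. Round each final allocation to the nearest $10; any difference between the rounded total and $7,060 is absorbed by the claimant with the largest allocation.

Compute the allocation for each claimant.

Sato: $1,050 | Quinlan: $2,290 | Nwosu: $1,360 | Ibarra: $2,360

First tranche $1,840 split equally: $460 each.
Remainder $5,220 by days (total 727): Sato 588.78 → $590; Quinlan 1,830.95 → $1,830; Nwosu 897.52 → $900; Ibarra 1,902.75 → $1,900.
Totals: Sato $460 + $590 = $1,050; Quinlan $460 + $1,830 = $2,290; Nwosu $460 + $900 = $1,360; Ibarra $460 + $1,900 = $2,360.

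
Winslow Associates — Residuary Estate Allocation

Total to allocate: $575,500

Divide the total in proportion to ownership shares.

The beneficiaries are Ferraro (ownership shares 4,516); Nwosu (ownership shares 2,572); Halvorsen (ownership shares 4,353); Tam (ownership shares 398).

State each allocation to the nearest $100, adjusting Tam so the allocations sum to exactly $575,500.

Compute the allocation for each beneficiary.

Sum of ownership shares: 11,839.
Unrounded shares: Ferraro 4,516/11,839 × $575,500 = 219,525.13; Nwosu 2,572/11,839 × $575,500 = 125,026.27; Halvorsen 4,353/11,839 × $575,500 = 211,601.61; Tam 398/11,839 × $575,500 = 19,346.99.
At nearest $100: Ferraro $219,500; Nwosu $125,000; Halvorsen $211,600; Tam $19,300. Sum = $575,400.
Difference $575,500 − $575,400 = +$100 applied to Tam: Tam becomes $19,400.

Ferraro: $219,500 · Nwosu: $125,000 · Halvorsen: $211,600 · Tam: $19,400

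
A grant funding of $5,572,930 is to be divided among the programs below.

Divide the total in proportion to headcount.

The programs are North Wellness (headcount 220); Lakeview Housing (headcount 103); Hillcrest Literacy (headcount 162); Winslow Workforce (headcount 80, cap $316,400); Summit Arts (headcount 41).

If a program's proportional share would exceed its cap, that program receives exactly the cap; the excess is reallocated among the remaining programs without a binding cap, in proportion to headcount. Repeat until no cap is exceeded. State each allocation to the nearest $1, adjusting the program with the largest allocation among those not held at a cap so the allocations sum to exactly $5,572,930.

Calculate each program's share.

North Wellness: $2,198,548 · Lakeview Housing: $1,029,321 · Hillcrest Literacy: $1,618,931 · Winslow Workforce: $316,400 · Summit Arts: $409,730

Sum of headcount: 606.
Proportional shares (ignoring caps): North Wellness 2,023,175.91; Lakeview Housing 947,214.17; Hillcrest Literacy 1,489,793.17; Winslow Workforce 735,700.33; Summit Arts 377,046.42.
Cap binds for Winslow Workforce ($316,400); remaining pool $5,256,530 reallocated over remaining headcount 526.
Redistributed shares: North Wellness 2,198,548.67 → $2,198,549; Lakeview Housing 1,029,320.51 → $1,029,321; Hillcrest Literacy 1,618,931.29 → $1,618,931; Summit Arts 409,729.52 → $409,730.
Rounding difference −$1 applied to North Wellness → $2,198,548.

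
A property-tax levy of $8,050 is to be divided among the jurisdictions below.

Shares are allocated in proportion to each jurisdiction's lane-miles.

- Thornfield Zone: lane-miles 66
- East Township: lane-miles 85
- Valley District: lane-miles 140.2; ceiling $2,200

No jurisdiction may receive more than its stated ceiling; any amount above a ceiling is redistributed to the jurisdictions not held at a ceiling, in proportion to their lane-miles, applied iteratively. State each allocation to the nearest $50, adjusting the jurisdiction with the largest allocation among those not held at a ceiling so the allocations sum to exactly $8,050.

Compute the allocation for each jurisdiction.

Sum of lane-miles: 291.2.
Pro-rata shares before constraints: Thornfield Zone 1,824.52; East Township 2,349.76; Valley District 3,875.72.
Held at cap: Valley District ($2,200); balance $5,850 reallocated over remaining lane-miles 151.
Shares after redistribution: Thornfield Zone 2,556.95 → $2,550; East Township 3,293.05 → $3,300.

Thornfield Zone: $2,550 | East Township: $3,300 | Valley District: $2,200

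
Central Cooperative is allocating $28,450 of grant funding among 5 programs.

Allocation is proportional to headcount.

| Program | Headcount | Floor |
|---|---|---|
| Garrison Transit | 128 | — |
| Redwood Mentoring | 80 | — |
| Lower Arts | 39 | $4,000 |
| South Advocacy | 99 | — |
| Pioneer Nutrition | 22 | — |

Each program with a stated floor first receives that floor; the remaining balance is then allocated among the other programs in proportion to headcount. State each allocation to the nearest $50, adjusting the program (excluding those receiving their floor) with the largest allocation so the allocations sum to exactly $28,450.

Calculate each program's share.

Guaranteed amounts: Lower Arts $4,000. Residual $24,450.
Residual split over remaining headcount 329: Garrison Transit 9,512.46 → $9,500; Redwood Mentoring 5,945.29 → $5,950; South Advocacy 7,357.29 → $7,350; Pioneer Nutrition 1,634.95 → $1,650.

Garrison Transit: $9,500 · Redwood Mentoring: $5,950 · Lower Arts: $4,000 · South Advocacy: $7,350 · Pioneer Nutrition: $1,650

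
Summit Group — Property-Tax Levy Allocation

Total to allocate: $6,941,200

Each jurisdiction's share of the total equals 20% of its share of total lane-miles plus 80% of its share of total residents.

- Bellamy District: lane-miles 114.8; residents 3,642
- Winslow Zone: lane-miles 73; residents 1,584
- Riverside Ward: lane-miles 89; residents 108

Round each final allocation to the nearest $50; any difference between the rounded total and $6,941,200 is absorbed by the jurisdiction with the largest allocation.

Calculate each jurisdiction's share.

Lane-miles total 276.8; residents total 5,334.
Blended shares (20% lane-miles + 80% residents): Bellamy District 0.6292; Winslow Zone 0.2903; Riverside Ward 0.0805.
Unrounded shares: Bellamy District 4,367,262.12; Winslow Zone 2,015,141.20; Riverside Ward 558,796.68.
After rounding ($50): Bellamy District $4,367,250; Winslow Zone $2,015,150; Riverside Ward $558,800. Sum = $6,941,200.
No rounding difference to absorb.

Bellamy District: $4,367,250 | Winslow Zone: $2,015,150 | Riverside Ward: $558,800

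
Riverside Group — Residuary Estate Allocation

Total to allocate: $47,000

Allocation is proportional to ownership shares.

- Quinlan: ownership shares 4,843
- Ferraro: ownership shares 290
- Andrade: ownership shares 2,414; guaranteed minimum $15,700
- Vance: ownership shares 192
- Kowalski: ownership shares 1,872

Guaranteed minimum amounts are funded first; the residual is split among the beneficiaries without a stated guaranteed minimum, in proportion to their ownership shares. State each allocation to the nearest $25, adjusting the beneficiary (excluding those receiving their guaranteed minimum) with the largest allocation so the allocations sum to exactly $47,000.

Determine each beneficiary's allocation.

Quinlan: $21,075 · Ferraro: $1,250 · Andrade: $15,700 · Vance: $825 · Kowalski: $8,150

Minimums first: Andrade $15,700. Residual $31,300.
Residual split over remaining ownership shares 7,197: Quinlan 21,062.37 → $21,050; Ferraro 1,261.22 → $1,250; Vance 835.01 → $825; Kowalski 8,141.39 → $8,150.
Rounding difference +$25 applied to Quinlan → $21,075.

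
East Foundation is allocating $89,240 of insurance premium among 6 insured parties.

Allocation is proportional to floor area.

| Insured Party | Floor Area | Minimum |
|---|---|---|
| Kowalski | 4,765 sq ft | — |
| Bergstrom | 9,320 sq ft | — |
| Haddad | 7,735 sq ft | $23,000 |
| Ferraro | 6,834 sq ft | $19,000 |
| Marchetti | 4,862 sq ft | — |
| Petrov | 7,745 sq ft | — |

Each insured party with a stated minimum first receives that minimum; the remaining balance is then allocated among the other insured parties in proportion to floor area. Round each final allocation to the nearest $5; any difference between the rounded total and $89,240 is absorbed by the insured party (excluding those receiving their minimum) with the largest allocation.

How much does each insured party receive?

Kowalski: $8,435 | Bergstrom: $16,495 | Haddad: $23,000 | Ferraro: $19,000 | Marchetti: $8,605 | Petrov: $13,705

Guaranteed amounts: Haddad $23,000; Ferraro $19,000. Remaining pool $47,240.
Remaining pool split over remaining floor area 26,692: Kowalski 8,433.19 → $8,435; Bergstrom 16,494.71 → $16,495; Marchetti 8,604.86 → $8,605; Petrov 13,707.25 → $13,705.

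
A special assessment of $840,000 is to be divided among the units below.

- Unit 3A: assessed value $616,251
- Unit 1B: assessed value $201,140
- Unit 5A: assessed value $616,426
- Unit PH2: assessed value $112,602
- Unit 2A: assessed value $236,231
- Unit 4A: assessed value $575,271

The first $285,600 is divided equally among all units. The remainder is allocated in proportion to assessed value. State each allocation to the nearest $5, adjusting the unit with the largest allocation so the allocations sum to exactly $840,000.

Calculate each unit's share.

Unit 3A: $192,495 | Unit 1B: $94,895 | Unit 5A: $192,530 | Unit PH2: $74,075 | Unit 2A: $103,145 | Unit 4A: $182,860

Equal tier: $285,600 ÷ 6 = $47,600 apiece.
Remainder $554,400 by assessed value (total 2,357,921): Unit 3A 144,894.40 → $144,895; Unit 1B 47,292.52 → $47,295; Unit 5A 144,935.55 → $144,935; Unit PH2 26,475.25 → $26,475; Unit 2A 55,543.20 → $55,545; Unit 4A 135,259.09 → $135,260.
Rounding difference −$5 on remainder applied to Unit 5A.
Totals: Unit 3A $47,600 + $144,895 = $192,495; Unit 1B $47,600 + $47,295 = $94,895; Unit 5A $47,600 + $144,930 = $192,530; Unit PH2 $47,600 + $26,475 = $74,075; Unit 2A $47,600 + $55,545 = $103,145; Unit 4A $47,600 + $135,260 = $182,860.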